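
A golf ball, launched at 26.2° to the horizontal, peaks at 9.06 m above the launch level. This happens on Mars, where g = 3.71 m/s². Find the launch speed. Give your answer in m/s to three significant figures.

18.6 m/s

At the peak v_y = 0, so v_y0 = √(2gH) = √(2 × 3.71 × 9.06) = 8.199 m/s.
v_y0 = v₀ sin θ ⇒ v₀ = 8.199 / sin 26.2° = 18.57 m/s.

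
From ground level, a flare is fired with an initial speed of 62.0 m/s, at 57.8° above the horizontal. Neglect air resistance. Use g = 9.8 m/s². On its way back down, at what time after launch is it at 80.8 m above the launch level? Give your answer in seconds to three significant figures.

vₓ = 62.00 cos 57.8° = 33.04 m/s; v_y0 = 62.00 sin 57.8° = 52.46 m/s.
Height y(t) = 52.46 t − 4.900 t² = 80.8 gives 4.900 t² − 52.46 t + 80.8 = 0.
t = [52.46 ± √(52.46² − 2·9.80·80.8)] / 9.80 = (52.46 ± 34.19) / 9.80, so t = 1.865 s or t = 8.842 s.
The descending-branch root is 8.842 s.

8.84 s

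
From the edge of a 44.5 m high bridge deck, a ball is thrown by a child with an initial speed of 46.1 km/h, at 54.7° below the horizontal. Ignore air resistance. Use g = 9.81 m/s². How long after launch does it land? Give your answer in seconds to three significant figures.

Convert: 46.1 km/h = 46.1/3.6 = 12.81 m/s.
Components: vₓ = 12.81 cos 54.7° = 7.400 m/s, v_y0 = −10.45 m/s (downward).
The projectile lands when y = 44.5 + (−10.45) t − ½·9.81·t² = 0. Positive root: t = (−10.45 + √(10.45² + 2·9.81·44.5)) / 9.81 = (−10.45 + 31.34) / 9.81 = 2.130 s.

2.13 s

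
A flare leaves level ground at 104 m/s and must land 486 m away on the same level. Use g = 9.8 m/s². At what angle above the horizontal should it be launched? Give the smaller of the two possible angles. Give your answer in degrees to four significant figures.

From R = (v₀²/g) sin 2θ: sin 2θ = 9.80 × 486 / 10816 = 0.4403.
2θ = 26.13° or 180° − 26.13° = 153.9°, so θ = 13.06° or 76.94°.
The smaller angle is 13.06°.

13.06°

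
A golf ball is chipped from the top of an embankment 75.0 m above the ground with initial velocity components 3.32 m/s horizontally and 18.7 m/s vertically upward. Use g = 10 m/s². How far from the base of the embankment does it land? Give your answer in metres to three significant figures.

With up positive and y = 0 at the ground: y(t) = 75.0 + (18.70) t − 5.000 t². Setting y = 0 and taking the positive root: t = [18.70 + √(18.70² + 2·10.0·75.0)] / 10.0 = (18.70 + 43.01) / 10.0 = 6.171 s.
Horizontal distance: R = vₓ t = 3.320 × 6.171 = 20.49 m.

20.5 m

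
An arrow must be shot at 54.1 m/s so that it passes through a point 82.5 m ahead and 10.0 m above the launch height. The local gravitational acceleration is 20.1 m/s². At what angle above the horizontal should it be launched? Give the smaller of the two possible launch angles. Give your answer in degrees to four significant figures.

24.99°

Trajectory: y = x tanθ − g x² (1 + tan²θ)/(2v₀²). With x = 82.5, y = 10.0, v₀ = 54.1, g = 20.1:
23.37 tan²θ − 82.5 tanθ + (33.37) = 0.
tanθ = [82.5 ± √(82.5² − 4 × 23.37 × (33.37))] / (2 × 23.37) = (82.5 ± 60.72) / 46.74, giving tanθ = 0.4660 or 3.064.
θ = 24.99° or 71.92°; the smaller is 24.99°.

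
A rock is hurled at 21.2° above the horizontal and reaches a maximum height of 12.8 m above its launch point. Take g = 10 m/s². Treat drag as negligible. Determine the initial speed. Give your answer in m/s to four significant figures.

At the peak v_y = 0, so v_y0 = √(2gH) = √(2 × 10.0 × 12.8) = 16.00 m/s.
v_y0 = v₀ sin θ ⇒ v₀ = 16.00 / sin 21.2° = 44.24 m/s.

44.24 m/s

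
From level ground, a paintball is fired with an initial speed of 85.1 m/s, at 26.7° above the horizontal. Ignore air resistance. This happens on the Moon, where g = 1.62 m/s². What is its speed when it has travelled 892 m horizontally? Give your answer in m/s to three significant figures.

Horizontal component vₓ = 85.10 cos 26.7° = 76.03 m/s; vertical v_y0 = 85.10 sin 26.7° = 38.24 m/s.
x = vₓ t ⇒ t = 892/76.03 = 11.73 s.
Vertical velocity there: v_y = v_y0 − g t = 38.24 − 1.62 × 11.73 = 19.23 m/s.
Speed: √(vₓ² + v_y²) = √(76.03² + 19.23²) = 78.42 m/s.

78.4 m/s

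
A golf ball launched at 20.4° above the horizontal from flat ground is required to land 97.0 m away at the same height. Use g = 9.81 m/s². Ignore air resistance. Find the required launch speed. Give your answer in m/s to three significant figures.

38.2 m/s

On level ground R = v₀² sin 2θ / g ⇒ v₀ = √(gR / sin 2θ).
v₀ = √(9.81 × 97.0 / sin 40.80°) = √(951.6 / 0.6534) = √1456.3 = 38.16 m/s.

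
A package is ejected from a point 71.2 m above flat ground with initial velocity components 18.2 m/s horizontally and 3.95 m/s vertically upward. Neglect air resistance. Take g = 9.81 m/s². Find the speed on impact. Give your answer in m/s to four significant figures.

41.76 m/s

The projectile lands when y = 71.2 + (3.950) t − ½·9.81·t² = 0. Positive root: t = (3.950 + √(3.950² + 2·9.81·71.2)) / 9.81 = (3.950 + 37.58) / 9.81 = 4.234 s.
Vertical velocity at impact: v_y = v_y0 − g t = 3.950 − 9.81 × 4.234 = −37.58 m/s.
Speed: |v| = √(vₓ² + v_y²) = √(18.20² + 37.58²) = 41.76 m/s.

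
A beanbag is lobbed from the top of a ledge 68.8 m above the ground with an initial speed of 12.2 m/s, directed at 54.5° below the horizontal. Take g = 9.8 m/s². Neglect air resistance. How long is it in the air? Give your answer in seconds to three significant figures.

Horizontal component vₓ = 12.20 cos 54.5° = 7.085 m/s; vertical v_y0 = −9.932 m/s (downward).
The projectile lands when y = 68.8 + (−9.932) t − ½·9.80·t² = 0. Positive root: t = (−9.932 + √(9.932² + 2·9.80·68.8)) / 9.80 = (−9.932 + 38.04) / 9.80 = 2.868 s.

2.87 s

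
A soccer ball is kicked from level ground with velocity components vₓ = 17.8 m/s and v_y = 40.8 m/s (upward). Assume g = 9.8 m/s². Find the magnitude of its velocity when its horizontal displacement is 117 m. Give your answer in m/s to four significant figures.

29.57 m/s

x = vₓ t ⇒ t = 117/17.80 = 6.573 s.
Vertical velocity there: v_y = v_y0 − g t = 40.80 − 9.80 × 6.573 = −23.62 m/s.
Speed: √(vₓ² + v_y²) = √(17.80² + 23.62²) = 29.57 m/s.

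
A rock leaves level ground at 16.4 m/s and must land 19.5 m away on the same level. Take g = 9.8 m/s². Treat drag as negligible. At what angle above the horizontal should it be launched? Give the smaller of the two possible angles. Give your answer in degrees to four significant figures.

Level-ground range R = v₀² sin(2θ)/g ⇒ sin(2θ) = gR/v₀² = 9.80 × 19.5 / 16.4² = 0.7105.
2θ = 45.28° or 180° − 45.28° = 134.7°, so θ = 22.64° or 67.36°.
The smaller angle is 22.64°.

22.64°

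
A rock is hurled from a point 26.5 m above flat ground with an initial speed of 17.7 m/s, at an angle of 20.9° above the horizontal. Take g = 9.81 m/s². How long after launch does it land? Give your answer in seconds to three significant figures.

3.06 s

Resolve: vₓ = 17.70 cos 20.9° = 16.54 m/s and v_y0 = 17.70 sin 20.9° = 6.314 m/s.
The projectile lands when y = 26.5 + (6.314) t − ½·9.81·t² = 0. Positive root: t = (6.314 + √(6.314² + 2·9.81·26.5)) / 9.81 = (6.314 + 23.66) / 9.81 = 3.055 s.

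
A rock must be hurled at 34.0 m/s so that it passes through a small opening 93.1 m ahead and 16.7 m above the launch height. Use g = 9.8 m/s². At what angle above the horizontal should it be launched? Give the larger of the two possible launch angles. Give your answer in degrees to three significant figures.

58.9°

Trajectory: y = x tanθ − g x² (1 + tan²θ)/(2v₀²). With x = 93.1, y = 16.7, v₀ = 34.0, g = 9.80:
36.74 tan²θ − 93.1 tanθ + (53.44) = 0.
tanθ = [93.1 ± √(93.1² − 4 × 36.74 × (53.44))] / (2 × 36.74) = (93.1 ± 28.53) / 73.48, giving tanθ = 0.8787 or 1.655.
θ = 41.31° or 58.86°; the larger is 58.86°.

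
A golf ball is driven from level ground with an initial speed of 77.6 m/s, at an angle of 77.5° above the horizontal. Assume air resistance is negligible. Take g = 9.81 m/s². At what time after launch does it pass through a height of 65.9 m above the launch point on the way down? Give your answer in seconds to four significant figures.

14.52 s

Horizontal component vₓ = 77.60 cos 77.5° = 16.80 m/s; vertical v_y0 = 77.60 sin 77.5° = 75.76 m/s.
Height y(t) = 75.76 t − 4.905 t² = 65.9 gives 4.905 t² − 75.76 t + 65.9 = 0.
t = [75.76 ± √(75.76² − 2·9.81·65.9)] / 9.81 = (75.76 ± 66.68) / 9.81, so t = 0.9253 s or t = 14.52 s.
The descending-branch root is 14.52 s.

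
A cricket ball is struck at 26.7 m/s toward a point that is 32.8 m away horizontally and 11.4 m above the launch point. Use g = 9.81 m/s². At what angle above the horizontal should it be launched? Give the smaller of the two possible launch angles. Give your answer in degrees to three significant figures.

Trajectory: y = x tanθ − g x² (1 + tan²θ)/(2v₀²). With x = 32.8, y = 11.4, v₀ = 26.7, g = 9.81:
7.402 tan²θ − 32.8 tanθ + (18.80) = 0.
tanθ = [32.8 ± √(32.8² − 4 × 7.402 × (18.80))] / (2 × 7.402) = (32.8 ± 22.78) / 14.80, giving tanθ = 0.6765 or 3.755.
θ = 34.08° or 75.09°; the smaller is 34.08°.

34.1°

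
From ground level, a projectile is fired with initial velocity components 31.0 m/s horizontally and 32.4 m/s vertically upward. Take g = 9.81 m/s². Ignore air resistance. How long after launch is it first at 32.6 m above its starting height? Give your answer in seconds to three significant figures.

1.24 s

Height y(t) = 32.40 t − 4.905 t² = 32.6 gives 4.905 t² − 32.40 t + 32.6 = 0.
t = [32.40 ± √(32.40² − 2·9.81·32.6)] / 9.81 = (32.40 ± 20.25) / 9.81, so t = 1.238 s or t = 5.367 s.
The first (ascending) time is 1.238 s.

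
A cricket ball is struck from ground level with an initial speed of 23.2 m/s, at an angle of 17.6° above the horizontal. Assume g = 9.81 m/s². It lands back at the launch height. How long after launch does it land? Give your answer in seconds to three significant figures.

Resolve: vₓ = 23.20 cos 17.6° = 22.11 m/s and v_y0 = 23.20 sin 17.6° = 7.015 m/s.
Time of flight on level ground: T = 2 v_y0 / g = 2 × 7.015 / 9.81 = 1.430 s.

1.43 s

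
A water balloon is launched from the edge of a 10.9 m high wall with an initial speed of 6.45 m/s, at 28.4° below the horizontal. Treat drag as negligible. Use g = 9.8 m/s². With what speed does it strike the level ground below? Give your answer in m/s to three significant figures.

16.0 m/s

Components: vₓ = 6.450 cos 28.4° = 5.674 m/s, v_y0 = −3.068 m/s (downward).
With up positive and y = 0 at the ground: y(t) = 10.9 + (−3.068) t − 4.900 t². Setting y = 0 and taking the positive root: t = [−3.068 + √(3.068² + 2·9.80·10.9)] / 9.80 = (−3.068 + 14.93) / 9.80 = 1.211 s.
Vertical velocity at impact: v_y = v_y0 − g t = −3.068 − 9.80 × 1.211 = −14.93 m/s.
Speed: |v| = √(vₓ² + v_y²) = √(5.674² + 14.93²) = 15.98 m/s.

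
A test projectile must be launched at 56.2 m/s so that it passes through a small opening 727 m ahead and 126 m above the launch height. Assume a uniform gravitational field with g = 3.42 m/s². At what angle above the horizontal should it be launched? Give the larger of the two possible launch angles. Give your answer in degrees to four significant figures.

Trajectory: y = x tanθ − g x² (1 + tan²θ)/(2v₀²). With x = 727, y = 126, v₀ = 56.2, g = 3.42:
286.1 tan²θ − 727 tanθ + (412.1) = 0.
tanθ = [727 ± √(727² − 4 × 286.1 × (412.1))] / (2 × 286.1) = (727 ± 238.3) / 572.3, giving tanθ = 0.8539 or 1.687.
θ = 40.50° or 59.34°; the larger is 59.34°.

59.34°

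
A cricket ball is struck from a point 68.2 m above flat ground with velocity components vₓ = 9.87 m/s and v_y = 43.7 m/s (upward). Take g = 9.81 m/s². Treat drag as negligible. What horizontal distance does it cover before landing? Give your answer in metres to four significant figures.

Vertical motion (up positive, ground at y = 0): 4.905 t² − (43.70) t − 68.2 = 0, so t = (43.70 + √(43.70² + 2·9.81·68.2)) / 9.81 = (43.70 + 56.99) / 9.81 = 10.26 s.
Horizontal distance: R = vₓ t = 9.870 × 10.26 = 101.3 m.

101.3 m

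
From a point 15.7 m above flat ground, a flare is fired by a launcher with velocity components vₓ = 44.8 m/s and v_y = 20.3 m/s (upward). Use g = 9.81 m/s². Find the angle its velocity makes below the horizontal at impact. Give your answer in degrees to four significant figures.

30.92°

With up positive and y = 0 at the ground: y(t) = 15.7 + (20.30) t − 4.905 t². Setting y = 0 and taking the positive root: t = [20.30 + √(20.30² + 2·9.81·15.7)] / 9.81 = (20.30 + 26.84) / 9.81 = 4.805 s.
At impact: v_y = v_y0 − g t = −26.84 m/s; vₓ = 44.80 m/s.
Angle below horizontal: arctan(|v_y|/vₓ) = arctan(26.84/44.80) = 30.92°.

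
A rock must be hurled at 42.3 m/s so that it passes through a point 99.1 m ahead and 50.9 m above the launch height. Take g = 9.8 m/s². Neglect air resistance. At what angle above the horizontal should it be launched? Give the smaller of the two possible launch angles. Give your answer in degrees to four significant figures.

48.59°

Trajectory: y = x tanθ − g x² (1 + tan²θ)/(2v₀²). With x = 99.1, y = 50.9, v₀ = 42.3, g = 9.80:
26.89 tan²θ − 99.1 tanθ + (77.79) = 0.
tanθ = [99.1 ± √(99.1² − 4 × 26.89 × (77.79))] / (2 × 26.89) = (99.1 ± 38.10) / 53.79, giving tanθ = 1.134 or 2.551.
θ = 48.59° or 68.59°; the smaller is 48.59°.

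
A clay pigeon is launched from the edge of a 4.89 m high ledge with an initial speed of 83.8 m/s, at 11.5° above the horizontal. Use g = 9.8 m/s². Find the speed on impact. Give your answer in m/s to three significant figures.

84.4 m/s

Horizontal component vₓ = 83.80 cos 11.5° = 82.12 m/s; vertical v_y0 = 83.80 sin 11.5° = 16.71 m/s.
The projectile lands when y = 4.89 + (16.71) t − ½·9.80·t² = 0. Positive root: t = (16.71 + √(16.71² + 2·9.80·4.89)) / 9.80 = (16.71 + 19.36) / 9.80 = 3.681 s.
Vertical velocity at impact: v_y = v_y0 − g t = 16.71 − 9.80 × 3.681 = −19.36 m/s.
Speed: |v| = √(vₓ² + v_y²) = √(82.12² + 19.36²) = 84.37 m/s.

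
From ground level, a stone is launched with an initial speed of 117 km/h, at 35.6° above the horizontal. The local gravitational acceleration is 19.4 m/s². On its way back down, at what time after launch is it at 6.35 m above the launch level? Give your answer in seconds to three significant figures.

Convert: 117 km/h = 117/3.6 = 32.50 m/s.
Horizontal component vₓ = 32.50 cos 35.6° = 26.43 m/s; vertical v_y0 = 32.50 sin 35.6° = 18.92 m/s.
Require v_y0 t − ½ g t² = 6.35, i.e. 9.700 t² − 18.92 t + 6.35 = 0.
t = [18.92 ± √(18.92² − 2·19.4·6.35)] / 19.4 = (18.92 ± 10.56) / 19.4, so t = 0.4308 s or t = 1.520 s.
The descending-branch root is 1.520 s.

1.52 s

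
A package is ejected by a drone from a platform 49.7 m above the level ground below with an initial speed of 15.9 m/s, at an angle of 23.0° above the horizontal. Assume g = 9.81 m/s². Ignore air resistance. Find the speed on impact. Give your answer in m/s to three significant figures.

Components: vₓ = 15.90 cos 23.0° = 14.64 m/s, v_y0 = 15.90 sin 23.0° = 6.213 m/s.
The projectile lands when y = 49.7 + (6.213) t − ½·9.81·t² = 0. Positive root: t = (6.213 + √(6.213² + 2·9.81·49.7)) / 9.81 = (6.213 + 31.84) / 9.81 = 3.879 s.
Vertical velocity at impact: v_y = v_y0 − g t = 6.213 − 9.81 × 3.879 = −31.84 m/s.
Speed: |v| = √(vₓ² + v_y²) = √(14.64² + 31.84²) = 35.04 m/s.

35.0 m/s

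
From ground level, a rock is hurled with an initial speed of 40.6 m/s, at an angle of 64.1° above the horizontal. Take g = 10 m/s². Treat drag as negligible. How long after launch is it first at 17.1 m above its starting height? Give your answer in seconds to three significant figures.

0.503 s

Horizontal component vₓ = 40.60 cos 64.1° = 17.73 m/s; vertical v_y0 = 40.60 sin 64.1° = 36.52 m/s.
Require v_y0 t − ½ g t² = 17.1, i.e. 5.000 t² − 36.52 t + 17.1 = 0.
Quadratic formula: t = (36.52 ± √991.86) / 10.0 = (36.52 ± 31.49) / 10.0 → t = 0.5028 s or 6.802 s.
The first (ascending) time is 0.5028 s.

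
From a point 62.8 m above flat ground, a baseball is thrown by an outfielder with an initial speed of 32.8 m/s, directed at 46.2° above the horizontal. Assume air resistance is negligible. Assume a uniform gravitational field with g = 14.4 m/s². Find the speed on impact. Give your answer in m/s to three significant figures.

53.7 m/s

vₓ = 32.80 cos 46.2° = 22.70 m/s; v_y0 = 32.80 sin 46.2° = 23.67 m/s.
Vertical motion (up positive, ground at y = 0): 7.200 t² − (23.67) t − 62.8 = 0, so t = (23.67 + √(23.67² + 2·14.4·62.8)) / 14.4 = (23.67 + 48.67) / 14.4 = 5.024 s.
Vertical velocity at impact: v_y = v_y0 − g t = 23.67 − 14.4 × 5.024 = −48.67 m/s.
Speed: |v| = √(vₓ² + v_y²) = √(22.70² + 48.67²) = 53.71 m/s.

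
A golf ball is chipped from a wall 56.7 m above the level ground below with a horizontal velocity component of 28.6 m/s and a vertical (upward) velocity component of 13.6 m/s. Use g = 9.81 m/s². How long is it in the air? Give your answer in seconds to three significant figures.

Vertical motion (up positive, ground at y = 0): 4.905 t² − (13.60) t − 56.7 = 0, so t = (13.60 + √(13.60² + 2·9.81·56.7)) / 9.81 = (13.60 + 36.02) / 9.81 = 5.058 s.

5.06 s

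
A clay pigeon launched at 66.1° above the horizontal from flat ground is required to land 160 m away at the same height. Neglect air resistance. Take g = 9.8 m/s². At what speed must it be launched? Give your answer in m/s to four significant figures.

Level-ground range: R = v₀² sin(2θ)/g, so v₀ = √(gR / sin 2θ).
v₀ = √(9.80 × 160 / sin 132.2°) = √(1568 / 0.7408) = √2116.6 = 46.01 m/s.

46.01 m/s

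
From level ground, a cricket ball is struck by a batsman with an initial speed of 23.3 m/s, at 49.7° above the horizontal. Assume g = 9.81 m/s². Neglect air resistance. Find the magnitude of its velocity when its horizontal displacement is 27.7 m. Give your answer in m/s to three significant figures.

15.1 m/s

Components: vₓ = 23.30 cos 49.7° = 15.07 m/s, v_y0 = 23.30 sin 49.7° = 17.77 m/s.
At x = 27.7 m, t = x/vₓ = 27.7/15.07 = 1.838 s.
Vertical velocity there: v_y = v_y0 − g t = 17.77 − 9.81 × 1.838 = −0.2612 m/s.
Speed: √(vₓ² + v_y²) = √(15.07² + 0.2612²) = 15.07 m/s.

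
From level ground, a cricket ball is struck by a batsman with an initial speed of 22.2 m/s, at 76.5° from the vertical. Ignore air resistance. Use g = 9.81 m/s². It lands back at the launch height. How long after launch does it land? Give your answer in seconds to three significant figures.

Horizontal component vₓ = 22.20 sin 76.5° = 21.59 m/s; vertical v_y0 = 22.20 cos 76.5° = 5.182 m/s.
Time of flight on level ground: T = 2 v_y0 / g = 2 × 5.182 / 9.81 = 1.057 s.

1.06 s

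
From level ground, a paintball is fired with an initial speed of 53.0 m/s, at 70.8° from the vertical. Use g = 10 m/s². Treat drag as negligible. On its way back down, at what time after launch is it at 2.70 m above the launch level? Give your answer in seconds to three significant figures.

3.32 s

Resolve: vₓ = 53.00 sin 70.8° = 50.05 m/s and v_y0 = 53.00 cos 70.8° = 17.43 m/s.
Height y(t) = 17.43 t − 5.000 t² = 2.70 gives 5.000 t² − 17.43 t + 2.70 = 0.
t = [17.43 ± √(17.43² − 2·10.0·2.70)] / 10.0 = (17.43 ± 15.81) / 10.0, so t = 0.1625 s or t = 3.324 s.
The descending-branch root is 3.324 s.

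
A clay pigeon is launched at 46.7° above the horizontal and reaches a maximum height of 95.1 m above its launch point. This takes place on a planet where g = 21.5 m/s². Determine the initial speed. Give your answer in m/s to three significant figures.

87.9 m/s

At the peak v_y = 0, so v_y0 = √(2gH) = √(2 × 21.5 × 95.1) = 63.95 m/s.
v_y0 = v₀ sin θ ⇒ v₀ = 63.95 / sin 46.7° = 87.87 m/s.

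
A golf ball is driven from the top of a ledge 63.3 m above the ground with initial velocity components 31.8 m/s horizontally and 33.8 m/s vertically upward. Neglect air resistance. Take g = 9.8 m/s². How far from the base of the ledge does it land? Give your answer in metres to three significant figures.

The projectile lands when y = 63.3 + (33.80) t − ½·9.80·t² = 0. Positive root: t = (33.80 + √(33.80² + 2·9.80·63.3)) / 9.80 = (33.80 + 48.82) / 9.80 = 8.430 s.
Horizontal distance: R = vₓ t = 31.80 × 8.430 = 268.1 m.

268 m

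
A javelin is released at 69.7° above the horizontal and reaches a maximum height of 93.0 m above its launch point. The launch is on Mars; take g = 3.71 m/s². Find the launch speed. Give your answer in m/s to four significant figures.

At the peak v_y = 0, so v_y0 = √(2gH) = √(2 × 3.71 × 93.0) = 26.27 m/s.
v_y0 = v₀ sin θ ⇒ v₀ = 26.27 / sin 69.7° = 28.01 m/s.

28.01 m/s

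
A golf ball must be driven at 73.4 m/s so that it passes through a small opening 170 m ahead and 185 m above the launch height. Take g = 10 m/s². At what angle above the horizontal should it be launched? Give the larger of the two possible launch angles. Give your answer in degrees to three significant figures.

Trajectory: y = x tanθ − g x² (1 + tan²θ)/(2v₀²). With x = 170, y = 185, v₀ = 73.4, g = 10.0:
26.82 tan²θ − 170 tanθ + (211.8) = 0.
tanθ = [170 ± √(170² − 4 × 26.82 × (211.8))] / (2 × 26.82) = (170 ± 78.58) / 53.64, giving tanθ = 1.704 or 4.634.
θ = 59.60° or 77.82°; the larger is 77.82°.

77.8°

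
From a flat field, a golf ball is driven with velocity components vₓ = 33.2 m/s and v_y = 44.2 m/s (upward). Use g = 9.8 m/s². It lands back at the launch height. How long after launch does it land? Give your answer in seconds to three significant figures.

Time of flight on level ground: T = 2 v_y0 / g = 2 × 44.20 / 9.80 = 9.020 s.

9.02 s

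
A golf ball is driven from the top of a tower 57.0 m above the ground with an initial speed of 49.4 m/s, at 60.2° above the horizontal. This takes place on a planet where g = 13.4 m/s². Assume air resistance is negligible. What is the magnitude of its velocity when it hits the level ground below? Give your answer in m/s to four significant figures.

62.99 m/s

vₓ = 49.40 cos 60.2° = 24.55 m/s; v_y0 = 49.40 sin 60.2° = 42.87 m/s.
With up positive and y = 0 at the ground: y(t) = 57.0 + (42.87) t − 6.700 t². Setting y = 0 and taking the positive root: t = [42.87 + √(42.87² + 2·13.4·57.0)] / 13.4 = (42.87 + 58.01) / 13.4 = 7.528 s.
Vertical velocity at impact: v_y = v_y0 − g t = 42.87 − 13.4 × 7.528 = −58.01 m/s.
Speed: |v| = √(vₓ² + v_y²) = √(24.55² + 58.01²) = 62.99 m/s.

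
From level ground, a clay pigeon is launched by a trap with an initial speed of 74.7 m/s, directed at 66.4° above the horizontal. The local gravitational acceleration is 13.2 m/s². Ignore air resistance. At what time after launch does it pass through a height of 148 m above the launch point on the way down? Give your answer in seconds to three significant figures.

7.30 s

Horizontal component vₓ = 74.70 cos 66.4° = 29.91 m/s; vertical v_y0 = 74.70 sin 66.4° = 68.45 m/s.
Require v_y0 t − ½ g t² = 148, i.e. 6.600 t² − 68.45 t + 148 = 0.
t = [68.45 ± √(68.45² − 2·13.2·148)] / 13.2 = (68.45 ± 27.90) / 13.2, so t = 3.072 s or t = 7.300 s.
The descending-branch root is 7.300 s.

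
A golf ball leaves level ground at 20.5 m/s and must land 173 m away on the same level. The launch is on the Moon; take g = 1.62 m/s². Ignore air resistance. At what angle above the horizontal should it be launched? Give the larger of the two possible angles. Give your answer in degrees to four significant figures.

From R = (v₀²/g) sin 2θ: sin 2θ = 1.62 × 173 / 420.25 = 0.6669.
2θ = 41.83° or 180° − 41.83° = 138.2°, so θ = 20.91° or 69.09°.
The larger angle is 69.09°.

69.09°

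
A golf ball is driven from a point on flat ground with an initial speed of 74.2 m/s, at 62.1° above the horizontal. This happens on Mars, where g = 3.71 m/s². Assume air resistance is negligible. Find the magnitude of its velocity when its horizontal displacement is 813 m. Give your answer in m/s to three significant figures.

vₓ = 74.20 cos 62.1° = 34.72 m/s; v_y0 = 74.20 sin 62.1° = 65.58 m/s.
Time to reach x = 813 m: t = x/vₓ = 813/34.72 = 23.42 s.
Vertical velocity there: v_y = v_y0 − g t = 65.58 − 3.71 × 23.42 = −21.30 m/s.
Speed: √(vₓ² + v_y²) = √(34.72² + 21.30²) = 40.73 m/s.

40.7 m/s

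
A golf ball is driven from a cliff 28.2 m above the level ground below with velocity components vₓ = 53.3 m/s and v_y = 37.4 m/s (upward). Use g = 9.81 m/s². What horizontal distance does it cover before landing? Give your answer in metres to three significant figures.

443 m

With up positive and y = 0 at the ground: y(t) = 28.2 + (37.40) t − 4.905 t². Setting y = 0 and taking the positive root: t = [37.40 + √(37.40² + 2·9.81·28.2)] / 9.81 = (37.40 + 44.18) / 9.81 = 8.316 s.
Horizontal distance: R = vₓ t = 53.30 × 8.316 = 443.3 m.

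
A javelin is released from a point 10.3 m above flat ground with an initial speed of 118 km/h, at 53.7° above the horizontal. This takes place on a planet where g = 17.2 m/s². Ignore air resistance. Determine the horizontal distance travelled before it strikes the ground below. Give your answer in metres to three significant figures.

Convert: 118 km/h = 118/3.6 = 32.78 m/s.
vₓ = 32.78 cos 53.7° = 19.40 m/s; v_y0 = 32.78 sin 53.7° = 26.42 m/s.
The projectile lands when y = 10.3 + (26.42) t − ½·17.2·t² = 0. Positive root: t = (26.42 + √(26.42² + 2·17.2·10.3)) / 17.2 = (26.42 + 32.44) / 17.2 = 3.422 s.
Horizontal distance: R = vₓ t = 19.40 × 3.422 = 66.40 m.

66.4 m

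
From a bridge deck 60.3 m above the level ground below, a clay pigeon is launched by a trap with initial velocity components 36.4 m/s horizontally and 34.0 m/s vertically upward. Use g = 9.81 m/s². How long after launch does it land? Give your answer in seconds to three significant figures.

Vertical motion (up positive, ground at y = 0): 4.905 t² − (34.00) t − 60.3 = 0, so t = (34.00 + √(34.00² + 2·9.81·60.3)) / 9.81 = (34.00 + 48.36) / 9.81 = 8.396 s.

8.40 s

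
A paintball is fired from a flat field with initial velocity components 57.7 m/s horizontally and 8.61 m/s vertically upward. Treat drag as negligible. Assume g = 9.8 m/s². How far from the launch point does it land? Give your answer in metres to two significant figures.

Time aloft: T = 2 v_y0 / g = 2 × 8.610 / 9.80 = 1.757 s.
Horizontal distance R = vₓ T = 57.70 × 1.757 = 101.4 m.

100 m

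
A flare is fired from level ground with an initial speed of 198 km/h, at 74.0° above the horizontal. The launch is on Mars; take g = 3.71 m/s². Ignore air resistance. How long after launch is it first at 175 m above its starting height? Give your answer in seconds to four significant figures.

3.823 s

Convert: 198 km/h = 198/3.6 = 55.00 m/s.
Components: vₓ = 55.00 cos 74.0° = 15.16 m/s, v_y0 = 55.00 sin 74.0° = 52.87 m/s.
Set y = v_y0 t − ½ g t² = 175: 1.855 t² − 52.87 t + 175 = 0.
Quadratic formula: t = (52.87 ± √1496.7) / 3.71 = (52.87 ± 38.69) / 3.71 → t = 3.823 s or 24.68 s.
The first (ascending) time is 3.823 s.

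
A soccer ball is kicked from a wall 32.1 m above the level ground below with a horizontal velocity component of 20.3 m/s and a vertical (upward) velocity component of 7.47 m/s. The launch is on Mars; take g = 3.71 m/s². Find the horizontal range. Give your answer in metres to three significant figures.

135 m

With up positive and y = 0 at the ground: y(t) = 32.1 + (7.470) t − 1.855 t². Setting y = 0 and taking the positive root: t = [7.470 + √(7.470² + 2·3.71·32.1)] / 3.71 = (7.470 + 17.15) / 3.71 = 6.635 s.
Horizontal distance: R = vₓ t = 20.30 × 6.635 = 134.7 m.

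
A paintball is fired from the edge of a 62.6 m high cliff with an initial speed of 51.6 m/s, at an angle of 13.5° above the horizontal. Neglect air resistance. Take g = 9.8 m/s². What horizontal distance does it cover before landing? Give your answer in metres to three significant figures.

251 m

vₓ = 51.60 cos 13.5° = 50.17 m/s; v_y0 = 51.60 sin 13.5° = 12.05 m/s.
With up positive and y = 0 at the ground: y(t) = 62.6 + (12.05) t − 4.900 t². Setting y = 0 and taking the positive root: t = [12.05 + √(12.05² + 2·9.80·62.6)] / 9.80 = (12.05 + 37.04) / 9.80 = 5.009 s.
Horizontal distance: R = vₓ t = 50.17 × 5.009 = 251.3 m.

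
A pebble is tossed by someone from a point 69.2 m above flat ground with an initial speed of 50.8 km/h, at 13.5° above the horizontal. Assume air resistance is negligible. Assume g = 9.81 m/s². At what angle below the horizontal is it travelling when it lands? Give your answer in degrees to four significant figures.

69.65°

Convert: 50.8 km/h = 50.8/3.6 = 14.11 m/s.
Components: vₓ = 14.11 cos 13.5° = 13.72 m/s, v_y0 = 14.11 sin 13.5° = 3.294 m/s.
The projectile lands when y = 69.2 + (3.294) t − ½·9.81·t² = 0. Positive root: t = (3.294 + √(3.294² + 2·9.81·69.2)) / 9.81 = (3.294 + 36.99) / 9.81 = 4.107 s.
At impact: v_y = v_y0 − g t = −36.99 m/s; vₓ = 13.72 m/s.
Angle below horizontal: arctan(|v_y|/vₓ) = arctan(36.99/13.72) = 69.65°.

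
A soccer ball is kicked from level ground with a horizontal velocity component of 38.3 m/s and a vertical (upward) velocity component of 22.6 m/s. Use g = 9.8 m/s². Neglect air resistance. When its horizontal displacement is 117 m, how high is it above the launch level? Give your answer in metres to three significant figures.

x = vₓ t ⇒ t = 117/38.30 = 3.055 s.
Height: y = v_y0 t − ½ g t² = 22.60 × 3.055 − 4.900 × 3.055² = 69.04 − 45.73 = 23.31 m.

23.3 m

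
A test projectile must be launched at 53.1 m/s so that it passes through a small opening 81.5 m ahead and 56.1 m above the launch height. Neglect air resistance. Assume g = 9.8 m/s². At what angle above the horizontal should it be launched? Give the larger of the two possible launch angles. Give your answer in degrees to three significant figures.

Trajectory: y = x tanθ − g x² (1 + tan²θ)/(2v₀²). With x = 81.5, y = 56.1, v₀ = 53.1, g = 9.80:
11.54 tan²θ − 81.5 tanθ + (67.64) = 0.
tanθ = [81.5 ± √(81.5² − 4 × 11.54 × (67.64))] / (2 × 11.54) = (81.5 ± 59.32) / 23.09, giving tanθ = 0.9607 or 6.100.
θ = 43.85° or 80.69°; the larger is 80.69°.

80.7°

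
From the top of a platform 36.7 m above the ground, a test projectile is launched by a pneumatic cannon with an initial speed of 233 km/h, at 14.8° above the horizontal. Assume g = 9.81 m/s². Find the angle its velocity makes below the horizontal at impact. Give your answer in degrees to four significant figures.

Convert: 233 km/h = 233/3.6 = 64.72 m/s.
Horizontal component vₓ = 64.72 cos 14.8° = 62.57 m/s; vertical v_y0 = 64.72 sin 14.8° = 16.53 m/s.
The projectile lands when y = 36.7 + (16.53) t − ½·9.81·t² = 0. Positive root: t = (16.53 + √(16.53² + 2·9.81·36.7)) / 9.81 = (16.53 + 31.52) / 9.81 = 4.898 s.
At impact: v_y = v_y0 − g t = −31.52 m/s; vₓ = 62.57 m/s.
Angle below horizontal: arctan(|v_y|/vₓ) = arctan(31.52/62.57) = 26.73°.

26.73°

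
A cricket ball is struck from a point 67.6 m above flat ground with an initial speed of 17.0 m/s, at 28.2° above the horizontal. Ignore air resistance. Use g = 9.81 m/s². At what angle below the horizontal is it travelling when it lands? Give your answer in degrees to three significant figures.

68.1°

Horizontal component vₓ = 17.00 cos 28.2° = 14.98 m/s; vertical v_y0 = 17.00 sin 28.2° = 8.033 m/s.
With up positive and y = 0 at the ground: y(t) = 67.6 + (8.033) t − 4.905 t². Setting y = 0 and taking the positive root: t = [8.033 + √(8.033² + 2·9.81·67.6)] / 9.81 = (8.033 + 37.29) / 9.81 = 4.621 s.
At impact: v_y = v_y0 − g t = −37.29 m/s; vₓ = 14.98 m/s.
Angle below horizontal: arctan(|v_y|/vₓ) = arctan(37.29/14.98) = 68.11°.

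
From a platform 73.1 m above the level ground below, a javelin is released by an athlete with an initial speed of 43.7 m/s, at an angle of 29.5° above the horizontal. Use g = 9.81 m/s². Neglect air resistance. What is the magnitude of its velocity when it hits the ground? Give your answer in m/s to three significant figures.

57.8 m/s

Components: vₓ = 43.70 cos 29.5° = 38.03 m/s, v_y0 = 43.70 sin 29.5° = 21.52 m/s.
Vertical motion (up positive, ground at y = 0): 4.905 t² − (21.52) t − 73.1 = 0, so t = (21.52 + √(21.52² + 2·9.81·73.1)) / 9.81 = (21.52 + 43.56) / 9.81 = 6.634 s.
Vertical velocity at impact: v_y = v_y0 − g t = 21.52 − 9.81 × 6.634 = −43.56 m/s.
Speed: |v| = √(vₓ² + v_y²) = √(38.03² + 43.56²) = 57.83 m/s.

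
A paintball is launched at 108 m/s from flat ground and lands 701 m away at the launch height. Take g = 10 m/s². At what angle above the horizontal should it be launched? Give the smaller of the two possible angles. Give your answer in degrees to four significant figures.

18.47°

Level-ground range R = v₀² sin(2θ)/g ⇒ sin(2θ) = gR/v₀² = 10.0 × 701 / 108² = 0.6010.
2θ = 36.94° or 180° − 36.94° = 143.1°, so θ = 18.47° or 71.53°.
The smaller angle is 18.47°.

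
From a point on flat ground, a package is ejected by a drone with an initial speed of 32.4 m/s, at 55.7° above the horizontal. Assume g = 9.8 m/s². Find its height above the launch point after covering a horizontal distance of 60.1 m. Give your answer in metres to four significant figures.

Resolve: vₓ = 32.40 cos 55.7° = 18.26 m/s and v_y0 = 32.40 sin 55.7° = 26.77 m/s.
Time to reach x = 60.1 m: t = x/vₓ = 60.1/18.26 = 3.292 s.
Height: y = v_y0 t − ½ g t² = 26.77 × 3.292 − 4.900 × 3.292² = 88.10 − 53.09 = 35.01 m.

35.01 m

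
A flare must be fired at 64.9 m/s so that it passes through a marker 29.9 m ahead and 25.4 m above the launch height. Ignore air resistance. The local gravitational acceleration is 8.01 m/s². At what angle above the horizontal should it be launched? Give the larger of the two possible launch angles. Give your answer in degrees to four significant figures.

Trajectory: y = x tanθ − g x² (1 + tan²θ)/(2v₀²). With x = 29.9, y = 25.4, v₀ = 64.9, g = 8.01:
0.8501 tan²θ − 29.9 tanθ + (26.25) = 0.
tanθ = [29.9 ± √(29.9² − 4 × 0.8501 × (26.25))] / (2 × 0.8501) = (29.9 ± 28.37) / 1.700, giving tanθ = 0.9010 or 34.27.
θ = 42.02° or 88.33°; the larger is 88.33°.

88.33°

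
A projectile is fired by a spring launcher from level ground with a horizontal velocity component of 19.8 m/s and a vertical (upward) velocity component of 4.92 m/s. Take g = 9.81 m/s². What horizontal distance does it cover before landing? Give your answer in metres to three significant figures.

19.9 m

Time aloft: T = 2 v_y0 / g = 2 × 4.920 / 9.81 = 1.003 s.
Horizontal distance R = vₓ T = 19.80 × 1.003 = 19.86 m.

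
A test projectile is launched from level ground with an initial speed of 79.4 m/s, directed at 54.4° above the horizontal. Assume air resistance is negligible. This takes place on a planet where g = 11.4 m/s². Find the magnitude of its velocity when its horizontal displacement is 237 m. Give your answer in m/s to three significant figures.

Horizontal component vₓ = 79.40 cos 54.4° = 46.22 m/s; vertical v_y0 = 79.40 sin 54.4° = 64.56 m/s.
Time to reach x = 237 m: t = x/vₓ = 237/46.22 = 5.128 s.
Vertical velocity there: v_y = v_y0 − g t = 64.56 − 11.4 × 5.128 = 6.106 m/s.
Speed: √(vₓ² + v_y²) = √(46.22² + 6.106²) = 46.62 m/s.

46.6 m/s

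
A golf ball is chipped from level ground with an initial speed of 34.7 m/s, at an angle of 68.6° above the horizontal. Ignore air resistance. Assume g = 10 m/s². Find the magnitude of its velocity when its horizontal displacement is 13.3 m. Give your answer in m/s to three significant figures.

Resolve: vₓ = 34.70 cos 68.6° = 12.66 m/s and v_y0 = 34.70 sin 68.6° = 32.31 m/s.
x = vₓ t ⇒ t = 13.3/12.66 = 1.050 s.
Vertical velocity there: v_y = v_y0 − g t = 32.31 − 10.0 × 1.050 = 21.80 m/s.
Speed: √(vₓ² + v_y²) = √(12.66² + 21.80²) = 25.21 m/s.

25.2 m/s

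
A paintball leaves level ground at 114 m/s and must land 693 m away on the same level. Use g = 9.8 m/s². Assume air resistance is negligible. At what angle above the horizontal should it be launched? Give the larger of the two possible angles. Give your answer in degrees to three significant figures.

R = v₀² sin 2θ / g gives sin 2θ = gR/v₀² = 9.80·693/114² = 0.5226.
2θ = 31.51° or 180° − 31.51° = 148.5°, so θ = 15.75° or 74.25°.
The larger angle is 74.25°.

74.2°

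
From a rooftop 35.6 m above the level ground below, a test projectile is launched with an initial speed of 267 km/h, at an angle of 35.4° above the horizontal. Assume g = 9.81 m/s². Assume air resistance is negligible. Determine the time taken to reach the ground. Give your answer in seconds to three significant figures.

Convert: 267 km/h = 267/3.6 = 74.17 m/s.
Resolve: vₓ = 74.17 cos 35.4° = 60.46 m/s and v_y0 = 74.17 sin 35.4° = 42.96 m/s.
The projectile lands when y = 35.6 + (42.96) t − ½·9.81·t² = 0. Positive root: t = (42.96 + √(42.96² + 2·9.81·35.6)) / 9.81 = (42.96 + 50.44) / 9.81 = 9.521 s.

9.52 s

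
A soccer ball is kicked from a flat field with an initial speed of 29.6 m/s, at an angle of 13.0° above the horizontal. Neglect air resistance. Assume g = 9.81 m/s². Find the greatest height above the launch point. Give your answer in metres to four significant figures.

Horizontal component vₓ = 29.60 cos 13.0° = 28.84 m/s; vertical v_y0 = 29.60 sin 13.0° = 6.659 m/s.
At the apex v_y = 0, so H = v_y0²/(2g) = 6.659²/19.62 = 2.260 m.

2.260 m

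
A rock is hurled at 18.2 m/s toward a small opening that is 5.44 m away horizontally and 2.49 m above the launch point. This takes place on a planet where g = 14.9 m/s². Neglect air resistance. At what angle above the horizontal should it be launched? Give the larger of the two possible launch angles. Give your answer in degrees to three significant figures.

82.4°

Trajectory: y = x tanθ − g x² (1 + tan²θ)/(2v₀²). With x = 5.44, y = 2.49, v₀ = 18.2, g = 14.9:
0.6656 tan²θ − 5.44 tanθ + (3.156) = 0.
tanθ = [5.44 ± √(5.44² − 4 × 0.6656 × (3.156))] / (2 × 0.6656) = (5.44 ± 4.603) / 1.331, giving tanθ = 0.6284 or 7.545.
θ = 32.14° or 82.45°; the larger is 82.45°.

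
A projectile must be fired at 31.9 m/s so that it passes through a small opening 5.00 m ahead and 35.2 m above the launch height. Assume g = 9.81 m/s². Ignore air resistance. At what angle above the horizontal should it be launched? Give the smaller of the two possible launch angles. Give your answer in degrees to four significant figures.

83.68°

Trajectory: y = x tanθ − g x² (1 + tan²θ)/(2v₀²). With x = 5.00, y = 35.2, v₀ = 31.9, g = 9.81:
0.1205 tan²θ − 5.00 tanθ + (35.32) = 0.
tanθ = [5.00 ± √(5.00² − 4 × 0.1205 × (35.32))] / (2 × 0.1205) = (5.00 ± 2.824) / 0.2410, giving tanθ = 9.029 or 32.46.
θ = 83.68° or 88.24°; the smaller is 83.68°.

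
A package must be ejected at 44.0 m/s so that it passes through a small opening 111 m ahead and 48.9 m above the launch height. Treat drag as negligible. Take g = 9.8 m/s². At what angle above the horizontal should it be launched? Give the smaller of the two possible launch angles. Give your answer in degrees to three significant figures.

45.2°

Trajectory: y = x tanθ − g x² (1 + tan²θ)/(2v₀²). With x = 111, y = 48.9, v₀ = 44.0, g = 9.80:
31.18 tan²θ − 111 tanθ + (80.08) = 0.
tanθ = [111 ± √(111² − 4 × 31.18 × (80.08))] / (2 × 31.18) = (111 ± 48.29) / 62.37, giving tanθ = 1.006 or 2.554.
θ = 45.16° or 68.62°; the smaller is 45.16°.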